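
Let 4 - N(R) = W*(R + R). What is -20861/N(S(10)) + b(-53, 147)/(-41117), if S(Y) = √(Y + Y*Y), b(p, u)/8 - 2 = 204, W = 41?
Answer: 553016649/7602780002 + 855301*√110/369812 ≈ 24.330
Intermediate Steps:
b(p, u) = 1648 (b(p, u) = 16 + 8*204 = 16 + 1632 = 1648)
S(Y) = √(Y + Y²)
N(R) = 4 - 82*R (N(R) = 4 - 41*(R + R) = 4 - 41*2*R = 4 - 82*R)
-20861/N(S(10)) + b(-53, 147)/(-41117) = -20861/(4 - 82*√10*√(1 + 10)) + 1648/(-41117) = -20861/(4 - 82*√110) + 1648*(-1/41117) = -20861/(4 - 82*√110) - 1648/41117 = -1648/41117 - 20861/(4 - 82*√110)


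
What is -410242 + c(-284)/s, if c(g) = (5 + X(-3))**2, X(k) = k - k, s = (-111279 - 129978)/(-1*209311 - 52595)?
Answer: -32989068848/80419 ≈ -4.1022e+5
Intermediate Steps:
s = 80419/87302 (s = -241257/(-209311 - 52595) = -241257/(-261906) = -241257*(-1/261906) = 80419/87302 ≈ 0.92116)
X(k) = 0
c(g) = 25 (c(g) = (5 + 0)**2 = 5**2 = 25)
-410242 + c(-284)/s = -410242 + 25/(80419/87302) = -410242 + 25*(87302/80419) = -410242 + 2182550/80419 = -32989068848/80419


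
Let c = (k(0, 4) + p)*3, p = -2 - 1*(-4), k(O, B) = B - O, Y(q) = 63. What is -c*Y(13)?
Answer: -1134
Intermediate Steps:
p = 2 (p = -2 + 4 = 2)
c = 18 (c = ((4 - 1*0) + 2)*3 = ((4 + 0) + 2)*3 = (4 + 2)*3 = 6*3 = 18)
-c*Y(13) = -18*63 = -1*1134 = -1134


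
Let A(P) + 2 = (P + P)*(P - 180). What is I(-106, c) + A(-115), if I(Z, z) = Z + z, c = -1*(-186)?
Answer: 67928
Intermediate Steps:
c = 186
A(P) = -2 + 2*P*(-180 + P) (A(P) = -2 + (P + P)*(P - 180) = -2 + (2*P)*(-180 + P) = -2 + 2*P*(-180 + P))
I(-106, c) + A(-115) = (-106 + 186) + (-2 - 360*(-115) + 2*(-115)²) = 80 + (-2 + 41400 + 2*13225) = 80 + (-2 + 41400 + 26450) = 80 + 67848 = 67928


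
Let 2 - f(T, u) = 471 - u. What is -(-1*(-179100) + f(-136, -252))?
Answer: -178379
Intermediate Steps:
f(T, u) = -469 + u (f(T, u) = 2 - (471 - u) = 2 + (-471 + u) = -469 + u)
-(-1*(-179100) + f(-136, -252)) = -(-1*(-179100) + (-469 - 252)) = -(179100 - 721) = -1*178379 = -178379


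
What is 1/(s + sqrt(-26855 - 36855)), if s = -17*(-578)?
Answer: 4913/48306993 - I*sqrt(63710)/96613986 ≈ 0.0001017 - 2.6125e-6*I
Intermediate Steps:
s = 9826
1/(s + sqrt(-26855 - 36855)) = 1/(9826 + sqrt(-26855 - 36855)) = 1/(9826 + sqrt(-63710)) = 1/(9826 + I*sqrt(63710))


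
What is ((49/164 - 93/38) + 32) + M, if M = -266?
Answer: -735839/3116 ≈ -236.15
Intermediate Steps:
((49/164 - 93/38) + 32) + M = ((49/164 - 93/38) + 32) - 266 = (-6695/3116 + 32) - 266 = 93017/3116 - 266 = -735839/3116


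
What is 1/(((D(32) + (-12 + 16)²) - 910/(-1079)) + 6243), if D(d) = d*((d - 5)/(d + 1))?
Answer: 913/5739141 ≈ 0.00015908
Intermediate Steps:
D(d) = d*(-5 + d)/(1 + d) (D(d) = d*((-5 + d)/(1 + d)) = d*(-5 + d)/(1 + d))
1/(((D(32) + (-12 + 16)²) - 910/(-1079)) + 6243) = 1/(((32*(-5 + 32)/(1 + 32) + (-12 + 16)²) - 910/(-1079)) + 6243) = 1/(((32*27/33 + 4²) - 910*(-1)/1079) + 6243) = 1/(((32*(1/33)*27 + 16) - 1*(-70/83)) + 6243) = 1/(((288/11 + 16) + 70/83) + 6243) = 1/((464/11 + 70/83) + 6243) = 1/(39282/913 + 6243) = 1/(5739141/913) = 913/5739141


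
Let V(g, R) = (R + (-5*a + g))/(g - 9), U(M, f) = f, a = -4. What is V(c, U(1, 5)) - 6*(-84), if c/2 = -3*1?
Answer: 7541/15 ≈ 502.73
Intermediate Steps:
c = -6 (c = 2*(-3*1) = 2*(-3) = -6)
V(g, R) = (20 + R + g)/(-9 + g) (V(g, R) = (R + (-5*(-4) + g))/(g - 9) = (R + (20 + g))/(-9 + g) = (20 + R + g)/(-9 + g))
V(c, U(1, 5)) - 6*(-84) = (20 + 5 - 6)/(-9 - 6) - 6*(-84) = 19/(-15) + 504 = -1/15*19 + 504 = -19/15 + 504 = 7541/15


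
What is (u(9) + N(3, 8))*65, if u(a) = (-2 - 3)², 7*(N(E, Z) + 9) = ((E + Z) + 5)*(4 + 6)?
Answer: 17680/7 ≈ 2525.7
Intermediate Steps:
N(E, Z) = -13/7 + 10*E/7 + 10*Z/7 (N(E, Z) = -9 + (((E + Z) + 5)*(4 + 6))/7 = -9 + ((5 + E + Z)*10)/7 = -9 + (50 + 10*E + 10*Z)/7 = -9 + (50/7 + 10*E/7 + 10*Z/7) = -13/7 + 10*E/7 + 10*Z/7)
u(a) = 25 (u(a) = (-5)² = 25)
(u(9) + N(3, 8))*65 = (25 + (-13/7 + (10/7)*3 + (10/7)*8))*65 = (25 + (-13/7 + 30/7 + 80/7))*65 = (25 + 97/7)*65 = (272/7)*65 = 17680/7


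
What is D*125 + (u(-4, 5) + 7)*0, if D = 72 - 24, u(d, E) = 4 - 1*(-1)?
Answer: 6000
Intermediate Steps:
u(d, E) = 5 (u(d, E) = 4 + 1 = 5)
D = 48
D*125 + (u(-4, 5) + 7)*0 = 48*125 + (5 + 7)*0 = 6000 + 12*0 = 6000 + 0 = 6000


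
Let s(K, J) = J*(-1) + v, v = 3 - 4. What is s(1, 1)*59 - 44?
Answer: -162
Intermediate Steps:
v = -1
s(K, J) = -1 - J (s(K, J) = J*(-1) - 1 = -J - 1 = -1 - J)
s(1, 1)*59 - 44 = (-1 - 1*1)*59 - 44 = (-1 - 1)*59 - 44 = -2*59 - 44 = -118 - 44 = -162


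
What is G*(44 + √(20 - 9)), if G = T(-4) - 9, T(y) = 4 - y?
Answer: -44 - √11 ≈ -47.317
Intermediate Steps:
G = -1 (G = (4 - 1*(-4)) - 9 = (4 + 4) - 9 = 8 - 9 = -1)
G*(44 + √(20 - 9)) = -(44 + √(20 - 9)) = -(44 + √11) = -44 - √11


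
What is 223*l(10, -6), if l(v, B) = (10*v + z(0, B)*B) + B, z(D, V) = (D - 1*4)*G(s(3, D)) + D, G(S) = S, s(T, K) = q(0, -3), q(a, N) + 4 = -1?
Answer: -5798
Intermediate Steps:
q(a, N) = -5 (q(a, N) = -4 - 1 = -5)
s(T, K) = -5
z(D, V) = 20 - 4*D (z(D, V) = (D - 1*4)*(-5) + D = (D - 4)*(-5) + D = (-4 + D)*(-5) + D = (20 - 5*D) + D = 20 - 4*D)
l(v, B) = 10*v + 21*B (l(v, B) = (10*v + (20 - 4*0)*B) + B = (10*v + (20 + 0)*B) + B = (10*v + 20*B) + B = 10*v + 21*B)
223*l(10, -6) = 223*(10*10 + 21*(-6)) = 223*(100 - 126) = 223*(-26) = -5798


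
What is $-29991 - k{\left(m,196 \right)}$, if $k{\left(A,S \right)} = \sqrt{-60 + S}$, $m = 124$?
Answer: $-29991 - 2 \sqrt{34} \approx -30003.0$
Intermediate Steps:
$-29991 - k{\left(m,196 \right)} = -29991 - \sqrt{-60 + 196} = -29991 - \sqrt{136} = -29991 - 2 \sqrt{34}$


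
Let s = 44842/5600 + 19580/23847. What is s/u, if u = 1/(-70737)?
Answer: -1985680514839/3179600 ≈ -6.2451e+5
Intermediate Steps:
s = 84213941/9538800 (s = 44842*(1/5600) + 19580*(1/23847) = 3203/400 + 19580/23847 = 84213941/9538800 ≈ 8.8286)
u = -1/70737 ≈ -1.4137e-5
s/u = 84213941/(9538800*(-1/70737)) = (84213941/9538800)*(-70737) = -1985680514839/3179600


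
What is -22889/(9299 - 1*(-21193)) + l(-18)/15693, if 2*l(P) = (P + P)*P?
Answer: -116439223/159503652 ≈ -0.73001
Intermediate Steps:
l(P) = P² (l(P) = ((P + P)*P)/2 = ((2*P)*P)/2 = (2*P²)/2 = P²)
-22889/(9299 - 1*(-21193)) + l(-18)/15693 = -22889/(9299 - 1*(-21193)) + (-18)²/15693 = -22889/(9299 + 21193) + 324*(1/15693) = -22889/30492 + 108/5231 = -116439223/159503652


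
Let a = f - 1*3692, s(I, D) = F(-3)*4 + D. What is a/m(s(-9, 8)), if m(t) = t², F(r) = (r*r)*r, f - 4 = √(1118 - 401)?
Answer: -461/1250 + √717/10000 ≈ -0.36612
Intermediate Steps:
f = 4 + √717 (f = 4 + √(1118 - 401) = 4 + √717 ≈ 30.777)
F(r) = r³ (F(r) = r²*r = r³)
s(I, D) = -108 + D (s(I, D) = (-3)³*4 + D = -27*4 + D = -108 + D)
a = -3688 + √717 (a = (4 + √717) - 1*3692 = (4 + √717) - 3692 = -3688 + √717 ≈ -3661.2)
a/m(s(-9, 8)) = (-3688 + √717)/((-108 + 8)²) = (-3688 + √717)/((-100)²) = (-3688 + √717)/10000 = (-3688 + √717)*(1/10000) = -461/1250 + √717/10000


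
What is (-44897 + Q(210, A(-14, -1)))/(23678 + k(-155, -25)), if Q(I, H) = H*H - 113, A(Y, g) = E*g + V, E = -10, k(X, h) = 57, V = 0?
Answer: -8982/4747 ≈ -1.8921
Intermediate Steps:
A(Y, g) = -10*g (A(Y, g) = -10*g + 0 = -10*g)
Q(I, H) = -113 + H² (Q(I, H) = H² - 113 = -113 + H²)
(-44897 + Q(210, A(-14, -1)))/(23678 + k(-155, -25)) = (-44897 + (-113 + (-10*(-1))²))/(23678 + 57) = (-44897 + (-113 + 10²))/23735 = (-44897 + (-113 + 100))*(1/23735) = (-44897 - 13)*(1/23735) = -44910*1/23735 = -8982/4747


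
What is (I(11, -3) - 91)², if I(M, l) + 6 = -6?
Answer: 10609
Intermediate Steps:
I(M, l) = -12 (I(M, l) = -6 - 6 = -12)
(I(11, -3) - 91)² = (-12 - 91)² = (-103)² = 10609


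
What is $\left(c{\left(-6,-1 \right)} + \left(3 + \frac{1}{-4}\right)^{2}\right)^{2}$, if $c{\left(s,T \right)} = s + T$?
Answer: $\frac{81}{256} \approx 0.31641$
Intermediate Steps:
$c{\left(s,T \right)} = T + s$
$\left(c{\left(-6,-1 \right)} + \left(3 + \frac{1}{-4}\right)^{2}\right)^{2} = \left(\left(-1 - 6\right) + \left(3 + \frac{1}{-4}\right)^{2}\right)^{2} = \left(-7 + \left(3 - \frac{1}{4}\right)^{2}\right)^{2} = \left(-7 + \left(\frac{11}{4}\right)^{2}\right)^{2} = \left(-7 + \frac{121}{16}\right)^{2} = \left(\frac{9}{16}\right)^{2} = \frac{81}{256}$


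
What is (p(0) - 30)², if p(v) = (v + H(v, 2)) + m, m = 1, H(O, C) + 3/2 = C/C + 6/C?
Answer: 2809/4 ≈ 702.25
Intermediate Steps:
H(O, C) = -½ + 6/C (H(O, C) = -3/2 + (C/C + 6/C) = -3/2 + (1 + 6/C) = -½ + 6/C)
p(v) = 7/2 + v (p(v) = (v + (½)*(12 - 1*2)/2) + 1 = (v + (½)*(½)*(12 - 2)) + 1 = (v + (½)*(½)*10) + 1 = (v + 5/2) + 1 = (5/2 + v) + 1 = 7/2 + v)
(p(0) - 30)² = ((7/2 + 0) - 30)² = (7/2 - 30)² = (-53/2)² = 2809/4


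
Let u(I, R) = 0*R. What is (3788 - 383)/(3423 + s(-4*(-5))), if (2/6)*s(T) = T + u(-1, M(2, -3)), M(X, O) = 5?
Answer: 1135/1161 ≈ 0.97761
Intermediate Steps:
u(I, R) = 0
s(T) = 3*T (s(T) = 3*(T + 0) = 3*T)
(3788 - 383)/(3423 + s(-4*(-5))) = (3788 - 383)/(3423 + 3*(-4*(-5))) = 3405/(3423 + 3*20) = 3405/(3423 + 60) = 3405/3483 = 3405*(1/3483) = 1135/1161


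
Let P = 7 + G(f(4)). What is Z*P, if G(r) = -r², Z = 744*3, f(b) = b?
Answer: -20088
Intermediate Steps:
Z = 2232
P = -9 (P = 7 - 1*4² = 7 - 1*16 = 7 - 16 = -9)
Z*P = 2232*(-9) = -20088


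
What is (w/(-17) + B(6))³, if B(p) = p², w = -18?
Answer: 250047000/4913 ≈ 50895.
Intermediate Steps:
(w/(-17) + B(6))³ = (-18/(-17) + 6²)³ = (-18*(-1/17) + 36)³ = (18/17 + 36)³ = (630/17)³ = 250047000/4913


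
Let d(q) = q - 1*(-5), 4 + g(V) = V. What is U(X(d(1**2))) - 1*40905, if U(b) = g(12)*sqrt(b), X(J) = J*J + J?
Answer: -40905 + 8*sqrt(42) ≈ -40853.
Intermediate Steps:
g(V) = -4 + V
d(q) = 5 + q (d(q) = q + 5 = 5 + q)
X(J) = J + J**2 (X(J) = J**2 + J = J + J**2)
U(b) = 8*sqrt(b) (U(b) = (-4 + 12)*sqrt(b) = 8*sqrt(b))
U(X(d(1**2))) - 1*40905 = 8*sqrt((5 + 1**2)*(1 + (5 + 1**2))) - 1*40905 = 8*sqrt((5 + 1)*(1 + (5 + 1))) - 40905 = 8*sqrt(6*(1 + 6)) - 40905 = 8*sqrt(6*7) - 40905 = 8*sqrt(42) - 40905 = -40905 + 8*sqrt(42)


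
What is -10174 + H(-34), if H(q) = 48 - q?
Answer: -10092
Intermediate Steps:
-10174 + H(-34) = -10174 + (48 - 1*(-34)) = -10174 + (48 + 34) = -10174 + 82 = -10092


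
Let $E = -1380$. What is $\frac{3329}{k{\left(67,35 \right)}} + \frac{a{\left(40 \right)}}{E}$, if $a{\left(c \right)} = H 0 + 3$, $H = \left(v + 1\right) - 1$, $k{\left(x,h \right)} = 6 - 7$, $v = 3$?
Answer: $- \frac{1531341}{460} \approx -3329.0$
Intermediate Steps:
$k{\left(x,h \right)} = -1$ ($k{\left(x,h \right)} = 6 - 7 = -1$)
$H = 3$ ($H = \left(3 + 1\right) - 1 = 4 - 1 = 3$)
$a{\left(c \right)} = 3$ ($a{\left(c \right)} = 3 \cdot 0 + 3 = 0 + 3 = 3$)
$\frac{3329}{k{\left(67,35 \right)}} + \frac{a{\left(40 \right)}}{E} = \frac{3329}{-1} + \frac{3}{-1380} = 3329 \left(-1\right) + 3 \left(- \frac{1}{1380}\right) = -3329 - \frac{1}{460} = - \frac{1531341}{460}$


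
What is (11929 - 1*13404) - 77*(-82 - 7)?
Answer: 5378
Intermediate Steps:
(11929 - 1*13404) - 77*(-82 - 7) = (11929 - 13404) - 77*(-89) = -1475 - 1*(-6853) = -1475 + 6853 = 5378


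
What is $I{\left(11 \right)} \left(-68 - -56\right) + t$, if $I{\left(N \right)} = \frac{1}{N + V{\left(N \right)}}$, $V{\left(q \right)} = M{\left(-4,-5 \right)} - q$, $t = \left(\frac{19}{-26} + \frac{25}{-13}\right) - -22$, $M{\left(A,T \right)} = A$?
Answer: $\frac{581}{26} \approx 22.346$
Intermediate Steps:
$t = \frac{503}{26}$ ($t = \left(19 \left(- \frac{1}{26}\right) + 25 \left(- \frac{1}{13}\right)\right) + 22 = \left(- \frac{19}{26} - \frac{25}{13}\right) + 22 = - \frac{69}{26} + 22 = \frac{503}{26} \approx 19.346$)
$V{\left(q \right)} = -4 - q$
$I{\left(N \right)} = - \frac{1}{4}$ ($I{\left(N \right)} = \frac{1}{N - \left(4 + N\right)} = \frac{1}{-4} = - \frac{1}{4}$)
$I{\left(11 \right)} \left(-68 - -56\right) + t = - \frac{-68 - -56}{4} + \frac{503}{26} = - \frac{-68 + 56}{4} + \frac{503}{26} = \left(- \frac{1}{4}\right) \left(-12\right) + \frac{503}{26} = 3 + \frac{503}{26} = \frac{581}{26}$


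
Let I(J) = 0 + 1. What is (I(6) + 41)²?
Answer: 1764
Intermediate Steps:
I(J) = 1
(I(6) + 41)² = (1 + 41)² = 42² = 1764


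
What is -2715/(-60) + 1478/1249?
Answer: 231981/4996 ≈ 46.433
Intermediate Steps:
-2715/(-60) + 1478/1249 = -2715*(-1/60) + 1478*(1/1249) = 181/4 + 1478/1249 = 231981/4996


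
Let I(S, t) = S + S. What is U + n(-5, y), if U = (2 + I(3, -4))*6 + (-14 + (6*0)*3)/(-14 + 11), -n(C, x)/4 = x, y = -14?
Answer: 326/3 ≈ 108.67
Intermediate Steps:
n(C, x) = -4*x
I(S, t) = 2*S
U = 158/3 (U = (2 + 2*3)*6 + (-14 + (6*0)*3)/(-14 + 11) = (2 + 6)*6 + (-14 + 0*3)/(-3) = 8*6 + (-14 + 0)*(-⅓) = 48 - 14*(-⅓) = 48 + 14/3 = 158/3 ≈ 52.667)
U + n(-5, y) = 158/3 - 4*(-14) = 158/3 + 56 = 326/3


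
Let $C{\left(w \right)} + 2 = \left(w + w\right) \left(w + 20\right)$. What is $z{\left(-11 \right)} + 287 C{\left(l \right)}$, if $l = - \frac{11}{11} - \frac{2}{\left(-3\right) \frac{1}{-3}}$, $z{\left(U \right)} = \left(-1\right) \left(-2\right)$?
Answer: $-29846$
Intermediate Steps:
$z{\left(U \right)} = 2$
$l = -3$ ($l = \left(-11\right) \frac{1}{11} - \frac{2}{\left(-3\right) \left(- \frac{1}{3}\right)} = -1 - \frac{2}{1} = -1 - 2 = -3$)
$C{\left(w \right)} = -2 + 2 w \left(20 + w\right)$ ($C{\left(w \right)} = -2 + \left(w + w\right) \left(w + 20\right) = -2 + 2 w \left(20 + w\right)$)
$z{\left(-11 \right)} + 287 C{\left(l \right)} = 2 + 287 \left(-2 + 2 \left(-3\right)^{2} + 40 \left(-3\right)\right) = 2 + 287 \left(-2 + 2 \cdot 9 - 120\right) = 2 + 287 \left(-2 + 18 - 120\right) = 2 + 287 \left(-104\right) = 2 - 29848 = -29846$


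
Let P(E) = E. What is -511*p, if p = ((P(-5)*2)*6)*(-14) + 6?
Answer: -432306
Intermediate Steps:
p = 846 (p = (-5*2*6)*(-14) + 6 = -10*6*(-14) + 6 = -60*(-14) + 6 = 840 + 6 = 846)
-511*p = -511*846 = -432306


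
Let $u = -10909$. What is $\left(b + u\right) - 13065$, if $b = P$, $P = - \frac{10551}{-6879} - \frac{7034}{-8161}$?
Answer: $- \frac{448584778303}{18713173} \approx -23972.0$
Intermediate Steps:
$P = \frac{44831199}{18713173}$ ($P = \left(-10551\right) \left(- \frac{1}{6879}\right) - - \frac{7034}{8161} = \frac{3517}{2293} + \frac{7034}{8161} = \frac{44831199}{18713173} \approx 2.3957$)
$b = \frac{44831199}{18713173} \approx 2.3957$
$\left(b + u\right) - 13065 = \left(\frac{44831199}{18713173} - 10909\right) - 13065 = - \frac{204097173058}{18713173} - 13065 = - \frac{448584778303}{18713173}$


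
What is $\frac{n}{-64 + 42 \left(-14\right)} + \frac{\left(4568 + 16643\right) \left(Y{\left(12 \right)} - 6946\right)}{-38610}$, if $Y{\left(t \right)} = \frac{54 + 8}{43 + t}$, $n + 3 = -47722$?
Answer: $\frac{2691900190723}{692277300} \approx 3888.5$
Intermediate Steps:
$n = -47725$ ($n = -3 - 47722 = -47725$)
$Y{\left(t \right)} = \frac{62}{43 + t}$
$\frac{n}{-64 + 42 \left(-14\right)} + \frac{\left(4568 + 16643\right) \left(Y{\left(12 \right)} - 6946\right)}{-38610} = - \frac{47725}{-64 + 42 \left(-14\right)} + \frac{\left(4568 + 16643\right) \left(\frac{62}{43 + 12} - 6946\right)}{-38610} = - \frac{47725}{-64 - 588} + 21211 \left(\frac{62}{55} - 6946\right) \left(- \frac{1}{38610}\right) = - \frac{47725}{-652} + 21211 \left(62 \cdot \frac{1}{55} - 6946\right) \left(- \frac{1}{38610}\right) = \left(-47725\right) \left(- \frac{1}{652}\right) + 21211 \left(\frac{62}{55} - 6946\right) \left(- \frac{1}{38610}\right) = \frac{47725}{652} + 21211 \left(- \frac{381968}{55}\right) \left(- \frac{1}{38610}\right) = \frac{47725}{652} - - \frac{4050961624}{1061775} = \frac{47725}{652} + \frac{4050961624}{1061775} = \frac{2691900190723}{692277300}$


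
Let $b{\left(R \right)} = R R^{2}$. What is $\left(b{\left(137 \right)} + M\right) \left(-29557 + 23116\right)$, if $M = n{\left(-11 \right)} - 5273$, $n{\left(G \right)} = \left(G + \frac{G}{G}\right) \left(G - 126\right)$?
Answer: $-16536945450$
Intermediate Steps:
$n{\left(G \right)} = \left(1 + G\right) \left(-126 + G\right)$ ($n{\left(G \right)} = \left(G + 1\right) \left(-126 + G\right) = \left(1 + G\right) \left(-126 + G\right)$)
$M = -3903$ ($M = \left(-126 + \left(-11\right)^{2} - -1375\right) - 5273 = \left(-126 + 121 + 1375\right) - 5273 = 1370 - 5273 = -3903$)
$b{\left(R \right)} = R^{3}$
$\left(b{\left(137 \right)} + M\right) \left(-29557 + 23116\right) = \left(137^{3} - 3903\right) \left(-29557 + 23116\right) = \left(2571353 - 3903\right) \left(-6441\right) = 2567450 \left(-6441\right) = -16536945450$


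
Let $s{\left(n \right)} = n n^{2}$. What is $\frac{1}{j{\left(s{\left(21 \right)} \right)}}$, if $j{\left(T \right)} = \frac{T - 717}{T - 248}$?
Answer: $\frac{9013}{8544} \approx 1.0549$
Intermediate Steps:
$s{\left(n \right)} = n^{3}$
$j{\left(T \right)} = \frac{-717 + T}{-248 + T}$
$\frac{1}{j{\left(s{\left(21 \right)} \right)}} = \frac{1}{\frac{1}{-248 + 21^{3}} \left(-717 + 21^{3}\right)} = \frac{1}{\frac{1}{-248 + 9261} \left(-717 + 9261\right)} = \frac{1}{\frac{1}{9013} \cdot 8544} = \frac{1}{\frac{8544}{9013}} = \frac{9013}{8544}$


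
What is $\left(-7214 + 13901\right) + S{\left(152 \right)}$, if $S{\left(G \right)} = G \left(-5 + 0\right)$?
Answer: $5927$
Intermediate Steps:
$S{\left(G \right)} = - 5 G$ ($S{\left(G \right)} = G \left(-5\right) = - 5 G$)
$\left(-7214 + 13901\right) + S{\left(152 \right)} = \left(-7214 + 13901\right) - 760 = 6687 - 760 = 5927$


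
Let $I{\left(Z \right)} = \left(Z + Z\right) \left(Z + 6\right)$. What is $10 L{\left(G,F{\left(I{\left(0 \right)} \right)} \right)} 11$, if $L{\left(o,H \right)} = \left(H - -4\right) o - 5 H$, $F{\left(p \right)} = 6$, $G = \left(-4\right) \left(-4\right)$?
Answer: $14300$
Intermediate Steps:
$G = 16$
$I{\left(Z \right)} = 2 Z \left(6 + Z\right)$
$L{\left(o,H \right)} = - 5 H + o \left(4 + H\right)$ ($L{\left(o,H \right)} = \left(H + 4\right) o - 5 H = \left(4 + H\right) o - 5 H = o \left(4 + H\right) - 5 H = - 5 H + o \left(4 + H\right)$)
$10 L{\left(G,F{\left(I{\left(0 \right)} \right)} \right)} 11 = 10 \left(\left(-5\right) 6 + 4 \cdot 16 + 6 \cdot 16\right) 11 = 10 \left(-30 + 64 + 96\right) 11 = 10 \cdot 130 \cdot 11 = 1300 \cdot 11 = 14300$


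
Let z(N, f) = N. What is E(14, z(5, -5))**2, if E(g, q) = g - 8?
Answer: 36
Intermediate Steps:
E(g, q) = -8 + g
E(14, z(5, -5))**2 = (-8 + 14)**2 = 6**2 = 36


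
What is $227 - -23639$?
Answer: $23866$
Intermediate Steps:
$227 - -23639 = 227 + 23639 = 23866$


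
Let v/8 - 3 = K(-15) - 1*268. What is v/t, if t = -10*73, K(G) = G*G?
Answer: 32/73 ≈ 0.43836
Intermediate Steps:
K(G) = G²
v = -320 (v = 24 + 8*((-15)² - 1*268) = 24 + 8*(225 - 268) = 24 + 8*(-43) = 24 - 344 = -320)
t = -730
v/t = -320/(-730) = -320*(-1/730) = 32/73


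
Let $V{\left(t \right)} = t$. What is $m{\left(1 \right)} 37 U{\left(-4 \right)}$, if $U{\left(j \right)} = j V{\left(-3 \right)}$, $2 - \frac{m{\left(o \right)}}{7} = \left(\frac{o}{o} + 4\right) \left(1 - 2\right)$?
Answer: $21756$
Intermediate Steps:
$m{\left(o \right)} = 49$ ($m{\left(o \right)} = 14 - 7 \left(\frac{o}{o} + 4\right) \left(1 - 2\right) = 14 - 7 \left(1 + 4\right) \left(-1\right) = 14 - 7 \cdot 5 \left(-1\right) = 14 - -35 = 14 + 35 = 49$)
$U{\left(j \right)} = - 3 j$ ($U{\left(j \right)} = j \left(-3\right) = - 3 j$)
$m{\left(1 \right)} 37 U{\left(-4 \right)} = 49 \cdot 37 \left(\left(-3\right) \left(-4\right)\right) = 1813 \cdot 12 = 21756$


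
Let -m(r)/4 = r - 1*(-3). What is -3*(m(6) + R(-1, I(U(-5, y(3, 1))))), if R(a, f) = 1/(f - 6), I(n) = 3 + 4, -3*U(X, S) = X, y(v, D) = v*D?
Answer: 105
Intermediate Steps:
y(v, D) = D*v
U(X, S) = -X/3
I(n) = 7
R(a, f) = 1/(-6 + f)
m(r) = -12 - 4*r (m(r) = -4*(r - 1*(-3)) = -4*(r + 3) = -4*(3 + r) = -12 - 4*r)
-3*(m(6) + R(-1, I(U(-5, y(3, 1))))) = -3*((-12 - 4*6) + 1/(-6 + 7)) = -3*((-12 - 24) + 1/1) = -3*(-36 + 1) = -3*(-35) = 105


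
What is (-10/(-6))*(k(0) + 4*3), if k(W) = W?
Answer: 20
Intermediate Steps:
(-10/(-6))*(k(0) + 4*3) = (-10/(-6))*(0 + 4*3) = (-10*(-⅙))*(0 + 12) = (5/3)*12 = 20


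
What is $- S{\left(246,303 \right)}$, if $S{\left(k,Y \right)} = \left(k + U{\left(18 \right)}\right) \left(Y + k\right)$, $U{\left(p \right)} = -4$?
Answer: $-132858$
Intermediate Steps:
$S{\left(k,Y \right)} = \left(-4 + k\right) \left(Y + k\right)$ ($S{\left(k,Y \right)} = \left(k - 4\right) \left(Y + k\right) = \left(-4 + k\right) \left(Y + k\right)$)
$- S{\left(246,303 \right)} = - (246^{2} - 1212 - 984 + 303 \cdot 246) = - (60516 - 1212 - 984 + 74538) = \left(-1\right) 132858 = -132858$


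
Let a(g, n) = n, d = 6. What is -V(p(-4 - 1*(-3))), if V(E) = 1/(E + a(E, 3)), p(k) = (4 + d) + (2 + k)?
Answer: -1/14 ≈ -0.071429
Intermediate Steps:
p(k) = 12 + k (p(k) = (4 + 6) + (2 + k) = 10 + (2 + k) = 12 + k)
V(E) = 1/(3 + E) (V(E) = 1/(E + 3) = 1/(3 + E))
-V(p(-4 - 1*(-3))) = -1/(3 + (12 + (-4 - 1*(-3)))) = -1/(3 + (12 + (-4 + 3))) = -1/(3 + (12 - 1)) = -1/(3 + 11) = -1/14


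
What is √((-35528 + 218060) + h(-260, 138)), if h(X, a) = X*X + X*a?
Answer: 2*√53563 ≈ 462.87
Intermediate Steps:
h(X, a) = X² + X*a
√((-35528 + 218060) + h(-260, 138)) = √((-35528 + 218060) - 260*(-260 + 138)) = √(182532 - 260*(-122)) = √(182532 + 31720) = √214252 = 2*√53563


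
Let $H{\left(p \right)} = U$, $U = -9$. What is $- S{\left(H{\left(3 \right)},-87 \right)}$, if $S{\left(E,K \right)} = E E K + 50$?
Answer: $6997$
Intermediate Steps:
$H{\left(p \right)} = -9$
$S{\left(E,K \right)} = 50 + K E^{2}$ ($S{\left(E,K \right)} = E^{2} K + 50 = K E^{2} + 50 = 50 + K E^{2}$)
$- S{\left(H{\left(3 \right)},-87 \right)} = - (50 - 87 \left(-9\right)^{2}) = - (50 - 7047) = \left(-1\right) \left(-6997\right) = 6997$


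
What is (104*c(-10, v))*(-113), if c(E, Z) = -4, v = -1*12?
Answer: 47008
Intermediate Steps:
v = -12
(104*c(-10, v))*(-113) = (104*(-4))*(-113) = -416*(-113) = 47008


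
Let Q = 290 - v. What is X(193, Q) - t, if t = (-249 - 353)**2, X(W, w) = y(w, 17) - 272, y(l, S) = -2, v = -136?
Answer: -362678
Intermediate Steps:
Q = 426 (Q = 290 - 1*(-136) = 290 + 136 = 426)
X(W, w) = -274 (X(W, w) = -2 - 272 = -274)
t = 362404 (t = (-602)**2 = 362404)
X(193, Q) - t = -274 - 1*362404 = -274 - 362404 = -362678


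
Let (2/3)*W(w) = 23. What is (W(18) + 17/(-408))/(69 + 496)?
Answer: 827/13560 ≈ 0.060988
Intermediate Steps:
W(w) = 69/2 (W(w) = (3/2)*23 = 69/2)
(W(18) + 17/(-408))/(69 + 496) = (69/2 + 17/(-408))/(69 + 496) = (69/2 + 17*(-1/408))/565 = (69/2 - 1/24)*(1/565) = (827/24)*(1/565) = 827/13560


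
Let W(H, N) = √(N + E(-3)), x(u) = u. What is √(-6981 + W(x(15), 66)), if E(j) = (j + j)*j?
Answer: √(-6981 + 2*√21) ≈ 83.498*I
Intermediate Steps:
E(j) = 2*j² (E(j) = (2*j)*j = 2*j²)
W(H, N) = √(18 + N) (W(H, N) = √(N + 2*(-3)²) = √(N + 2*9) = √(N + 18) = √(18 + N))
√(-6981 + W(x(15), 66)) = √(-6981 + √(18 + 66)) = √(-6981 + √84) = √(-6981 + 2*√21)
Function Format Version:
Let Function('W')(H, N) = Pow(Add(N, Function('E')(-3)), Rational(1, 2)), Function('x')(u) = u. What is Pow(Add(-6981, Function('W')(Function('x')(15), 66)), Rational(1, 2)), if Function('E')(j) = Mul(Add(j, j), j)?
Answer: Pow(Add(-6981, Mul(2, Pow(21, Rational(1, 2)))), Rational(1, 2)) ≈ Mul(83.498, I)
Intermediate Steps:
Function('E')(j) = Mul(2, Pow(j, 2)) (Function('E')(j) = Mul(Mul(2, j), j) = Mul(2, Pow(j, 2)))
Function('W')(H, N) = Pow(Add(18, N), Rational(1, 2)) (Function('W')(H, N) = Pow(Add(N, Mul(2, Pow(-3, 2))), Rational(1, 2)) = Pow(Add(N, Mul(2, 9)), Rational(1, 2)) = Pow(Add(N, 18), Rational(1, 2)) = Pow(Add(18, N), Rational(1, 2)))
Pow(Add(-6981, Function('W')(Function('x')(15), 66)), Rational(1, 2)) = Pow(Add(-6981, Pow(Add(18, 66), Rational(1, 2))), Rational(1, 2)) = Pow(Add(-6981, Pow(84, Rational(1, 2))), Rational(1, 2)) = Pow(Add(-6981, Mul(2, Pow(21, Rational(1, 2)))), Rational(1, 2))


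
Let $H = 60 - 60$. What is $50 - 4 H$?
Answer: $50$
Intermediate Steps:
$H = 0$
$50 - 4 H = 50 - 0 = 50 + 0 = 50$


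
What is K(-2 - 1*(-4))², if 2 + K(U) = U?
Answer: 0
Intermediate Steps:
K(U) = -2 + U
K(-2 - 1*(-4))² = (-2 + (-2 - 1*(-4)))² = (-2 + (-2 + 4))² = (-2 + 2)² = 0² = 0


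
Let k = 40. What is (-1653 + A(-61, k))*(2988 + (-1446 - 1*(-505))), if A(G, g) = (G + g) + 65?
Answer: -3293623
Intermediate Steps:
A(G, g) = 65 + G + g
(-1653 + A(-61, k))*(2988 + (-1446 - 1*(-505))) = (-1653 + (65 - 61 + 40))*(2988 + (-1446 - 1*(-505))) = (-1653 + 44)*(2988 + (-1446 + 505)) = -1609*(2988 - 941) = -1609*2047 = -3293623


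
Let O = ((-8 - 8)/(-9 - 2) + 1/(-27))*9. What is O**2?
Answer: 177241/1089 ≈ 162.76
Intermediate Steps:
O = 421/33 (O = (-16/(-11) - 1/27)*9 = (-16*(-1/11) - 1/27)*9 = (16/11 - 1/27)*9 = (421/297)*9 = 421/33 ≈ 12.758)
O**2 = (421/33)**2 = 177241/1089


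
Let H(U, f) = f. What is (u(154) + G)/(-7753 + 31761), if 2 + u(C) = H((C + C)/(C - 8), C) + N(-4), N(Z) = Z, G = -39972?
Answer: -4978/3001 ≈ -1.6588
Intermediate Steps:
u(C) = -6 + C (u(C) = -2 + (C - 4) = -2 + (-4 + C) = -6 + C)
(u(154) + G)/(-7753 + 31761) = ((-6 + 154) - 39972)/(-7753 + 31761) = (148 - 39972)/24008 = -39824*1/24008 = -4978/3001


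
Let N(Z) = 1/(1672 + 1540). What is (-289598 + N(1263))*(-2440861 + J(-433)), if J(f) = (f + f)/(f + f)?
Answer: 567615143336625/803 ≈ 7.0687e+11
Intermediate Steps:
J(f) = 1 (J(f) = (2*f)/((2*f)) = (2*f)*(1/(2*f)) = 1)
N(Z) = 1/3212
(-289598 + N(1263))*(-2440861 + J(-433)) = (-289598 + 1/3212)*(-2440861 + 1) = -930188775/3212*(-2440860) = 567615143336625/803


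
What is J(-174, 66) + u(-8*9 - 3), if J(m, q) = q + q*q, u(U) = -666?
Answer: 3756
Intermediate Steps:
J(m, q) = q + q²
J(-174, 66) + u(-8*9 - 3) = 66*(1 + 66) - 666 = 66*67 - 666 = 4422 - 666 = 3756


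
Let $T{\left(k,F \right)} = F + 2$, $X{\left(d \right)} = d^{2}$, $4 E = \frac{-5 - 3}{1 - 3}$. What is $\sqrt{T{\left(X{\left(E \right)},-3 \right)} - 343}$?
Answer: $2 i \sqrt{86} \approx 18.547 i$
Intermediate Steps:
$E = 1$ ($E = \frac{\left(-5 - 3\right) \frac{1}{1 - 3}}{4} = \frac{\left(-8\right) \frac{1}{-2}}{4} = \frac{\left(-8\right) \left(- \frac{1}{2}\right)}{4} = \frac{1}{4} \cdot 4 = 1$)
$T{\left(k,F \right)} = 2 + F$
$\sqrt{T{\left(X{\left(E \right)},-3 \right)} - 343} = \sqrt{\left(2 - 3\right) - 343} = \sqrt{-1 - 343} = \sqrt{-344} = 2 i \sqrt{86}$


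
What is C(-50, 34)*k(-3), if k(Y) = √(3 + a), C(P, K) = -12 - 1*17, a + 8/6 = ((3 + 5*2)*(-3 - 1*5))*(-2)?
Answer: -29*√1887/3 ≈ -419.92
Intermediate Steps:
a = 620/3 (a = -4/3 + ((3 + 5*2)*(-3 - 1*5))*(-2) = -4/3 + ((3 + 10)*(-3 - 5))*(-2) = -4/3 + (13*(-8))*(-2) = -4/3 - 104*(-2) = -4/3 + 208 = 620/3 ≈ 206.67)
C(P, K) = -29 (C(P, K) = -12 - 17 = -29)
k(Y) = √1887/3 (k(Y) = √(3 + 620/3) = √(629/3) = √1887/3)
C(-50, 34)*k(-3) = -29*√1887/3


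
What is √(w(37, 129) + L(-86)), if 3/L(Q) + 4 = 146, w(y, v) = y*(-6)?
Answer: I*√4475982/142 ≈ 14.899*I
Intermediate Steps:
w(y, v) = -6*y
L(Q) = 3/142 (L(Q) = 3/(-4 + 146) = 3/142)
√(w(37, 129) + L(-86)) = √(-6*37 + 3/142) = √(-222 + 3/142) = √(-31521/142) = I*√4475982/142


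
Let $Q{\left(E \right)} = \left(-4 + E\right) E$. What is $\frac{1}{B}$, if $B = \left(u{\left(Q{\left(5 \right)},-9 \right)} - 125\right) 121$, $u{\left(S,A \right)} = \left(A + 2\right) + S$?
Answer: $- \frac{1}{15367} \approx -6.5075 \cdot 10^{-5}$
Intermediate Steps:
$Q{\left(E \right)} = E \left(-4 + E\right)$
$u{\left(S,A \right)} = 2 + A + S$ ($u{\left(S,A \right)} = \left(2 + A\right) + S = 2 + A + S$)
$B = -15367$ ($B = \left(\left(2 - 9 + 5 \left(-4 + 5\right)\right) - 125\right) 121 = \left(\left(2 - 9 + 5 \cdot 1\right) - 125\right) 121 = \left(\left(2 - 9 + 5\right) - 125\right) 121 = \left(-2 - 125\right) 121 = \left(-127\right) 121 = -15367$)
$\frac{1}{B} = \frac{1}{-15367} = - \frac{1}{15367}$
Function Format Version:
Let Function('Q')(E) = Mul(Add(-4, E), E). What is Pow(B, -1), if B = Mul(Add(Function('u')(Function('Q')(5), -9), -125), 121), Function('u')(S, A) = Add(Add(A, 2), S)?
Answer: Rational(-1, 15367) ≈ -6.5075e-5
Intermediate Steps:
Function('Q')(E) = Mul(E, Add(-4, E))
Function('u')(S, A) = Add(2, A, S) (Function('u')(S, A) = Add(Add(2, A), S) = Add(2, A, S))
B = -15367 (B = Mul(Add(Add(2, -9, Mul(5, Add(-4, 5))), -125), 121) = Mul(Add(Add(2, -9, Mul(5, 1)), -125), 121) = Mul(Add(Add(2, -9, 5), -125), 121) = Mul(Add(-2, -125), 121) = Mul(-127, 121) = -15367)
Pow(B, -1) = Pow(-15367, -1) = Rational(-1, 15367)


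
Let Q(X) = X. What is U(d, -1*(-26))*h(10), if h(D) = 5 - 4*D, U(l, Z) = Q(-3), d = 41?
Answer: 105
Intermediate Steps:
U(l, Z) = -3
U(d, -1*(-26))*h(10) = -3*(5 - 4*10) = -3*(5 - 40) = -3*(-35) = 105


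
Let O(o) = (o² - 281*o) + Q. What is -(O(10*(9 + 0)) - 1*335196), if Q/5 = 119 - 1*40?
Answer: 351991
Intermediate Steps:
Q = 395 (Q = 5*(119 - 1*40) = 5*(119 - 40) = 5*79 = 395)
O(o) = 395 + o² - 281*o (O(o) = (o² - 281*o) + 395 = 395 + o² - 281*o)
-(O(10*(9 + 0)) - 1*335196) = -((395 + (10*(9 + 0))² - 2810*(9 + 0)) - 1*335196) = -((395 + (10*9)² - 2810*9) - 335196) = -((395 + 90² - 281*90) - 335196) = -((395 + 8100 - 25290) - 335196) = -(-16795 - 335196) = -1*(-351991) = 351991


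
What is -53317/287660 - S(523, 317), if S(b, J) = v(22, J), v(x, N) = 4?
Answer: -1203957/287660 ≈ -4.1853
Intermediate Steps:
S(b, J) = 4
-53317/287660 - S(523, 317) = -53317/287660 - 1*4 = -53317*1/287660 - 4 = -53317/287660 - 4 = -1203957/287660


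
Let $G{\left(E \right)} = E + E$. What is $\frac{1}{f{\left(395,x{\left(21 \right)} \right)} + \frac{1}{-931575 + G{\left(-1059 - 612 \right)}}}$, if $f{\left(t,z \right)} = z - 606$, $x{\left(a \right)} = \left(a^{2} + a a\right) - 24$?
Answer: $\frac{934917}{235599083} \approx 0.0039683$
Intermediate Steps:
$x{\left(a \right)} = -24 + 2 a^{2}$ ($x{\left(a \right)} = \left(a^{2} + a^{2}\right) - 24 = 2 a^{2} - 24 = -24 + 2 a^{2}$)
$G{\left(E \right)} = 2 E$
$f{\left(t,z \right)} = -606 + z$
$\frac{1}{f{\left(395,x{\left(21 \right)} \right)} + \frac{1}{-931575 + G{\left(-1059 - 612 \right)}}} = \frac{1}{\left(-606 - \left(24 - 2 \cdot 21^{2}\right)\right) + \frac{1}{-931575 + 2 \left(-1059 - 612\right)}} = \frac{1}{\left(-606 + \left(-24 + 2 \cdot 441\right)\right) + \frac{1}{-931575 + 2 \left(-1059 - 612\right)}} = \frac{1}{\left(-606 + \left(-24 + 882\right)\right) + \frac{1}{-931575 + 2 \left(-1671\right)}} = \frac{1}{\left(-606 + 858\right) + \frac{1}{-931575 - 3342}} = \frac{1}{252 + \frac{1}{-934917}} = \frac{1}{252 - \frac{1}{934917}} = \frac{1}{\frac{235599083}{934917}} = \frac{934917}{235599083}$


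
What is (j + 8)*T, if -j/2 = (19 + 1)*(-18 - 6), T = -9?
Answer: -8712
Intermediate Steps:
j = 960 (j = -2*(19 + 1)*(-18 - 6) = -40*(-24) = -2*(-480) = 960)
(j + 8)*T = (960 + 8)*(-9) = 968*(-9) = -8712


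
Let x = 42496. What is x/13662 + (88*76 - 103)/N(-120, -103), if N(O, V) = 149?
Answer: 48148087/1017819 ≈ 47.305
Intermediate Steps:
x/13662 + (88*76 - 103)/N(-120, -103) = 42496/13662 + (88*76 - 103)/149 = 42496*(1/13662) + (6688 - 103)*(1/149) = 21248/6831 + 6585*(1/149) = 21248/6831 + 6585/149 = 48148087/1017819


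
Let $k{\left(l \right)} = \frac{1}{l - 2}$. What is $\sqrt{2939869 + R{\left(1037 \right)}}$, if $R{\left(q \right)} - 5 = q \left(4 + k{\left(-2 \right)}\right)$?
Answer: $\frac{9 \sqrt{145371}}{2} \approx 1715.7$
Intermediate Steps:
$k{\left(l \right)} = \frac{1}{-2 + l}$
$R{\left(q \right)} = 5 + \frac{15 q}{4}$ ($R{\left(q \right)} = 5 + q \left(4 + \frac{1}{-2 - 2}\right) = 5 + q \left(4 + \frac{1}{-4}\right) = 5 + q \left(4 - \frac{1}{4}\right) = 5 + q \frac{15}{4} = 5 + \frac{15 q}{4}$)
$\sqrt{2939869 + R{\left(1037 \right)}} = \sqrt{2939869 + \left(5 + \frac{15}{4} \cdot 1037\right)} = \sqrt{2939869 + \left(5 + \frac{15555}{4}\right)} = \sqrt{2939869 + \frac{15575}{4}} = \sqrt{\frac{11775051}{4}} = \frac{9 \sqrt{145371}}{2}$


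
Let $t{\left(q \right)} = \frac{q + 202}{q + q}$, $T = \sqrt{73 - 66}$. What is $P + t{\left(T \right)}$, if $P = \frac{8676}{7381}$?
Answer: $\frac{24733}{14762} + \frac{101 \sqrt{7}}{7} \approx 39.85$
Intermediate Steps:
$P = \frac{8676}{7381}$ ($P = 8676 \cdot \frac{1}{7381} = \frac{8676}{7381} \approx 1.1755$)
$T = \sqrt{7} \approx 2.6458$
$t{\left(q \right)} = \frac{202 + q}{2 q}$
$P + t{\left(T \right)} = \frac{8676}{7381} + \frac{202 + \sqrt{7}}{2 \sqrt{7}} = \frac{8676}{7381} + \frac{\frac{\sqrt{7}}{7} \left(202 + \sqrt{7}\right)}{2} = \frac{8676}{7381} + \frac{\sqrt{7} \left(202 + \sqrt{7}\right)}{14}$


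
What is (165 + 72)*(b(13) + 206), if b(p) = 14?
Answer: 52140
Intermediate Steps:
(165 + 72)*(b(13) + 206) = (165 + 72)*(14 + 206) = 237*220 = 52140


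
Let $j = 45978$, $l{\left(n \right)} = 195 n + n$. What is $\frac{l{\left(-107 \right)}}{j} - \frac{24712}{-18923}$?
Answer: $\frac{369677590}{435020847} \approx 0.84979$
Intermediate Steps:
$l{\left(n \right)} = 196 n$
$\frac{l{\left(-107 \right)}}{j} - \frac{24712}{-18923} = \frac{196 \left(-107\right)}{45978} - \frac{24712}{-18923} = \left(-20972\right) \frac{1}{45978} - - \frac{24712}{18923} = - \frac{10486}{22989} + \frac{24712}{18923} = \frac{369677590}{435020847}$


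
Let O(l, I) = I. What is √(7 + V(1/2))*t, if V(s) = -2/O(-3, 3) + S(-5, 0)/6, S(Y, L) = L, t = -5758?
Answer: -5758*√57/3 ≈ -14491.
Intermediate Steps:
V(s) = -⅔ (V(s) = -2/3 + 0/6 = -2*⅓ + 0*(⅙) = -⅔ + 0 = -⅔)
√(7 + V(1/2))*t = √(7 - ⅔)*(-5758) = √(19/3)*(-5758) = (√57/3)*(-5758) = -5758*√57/3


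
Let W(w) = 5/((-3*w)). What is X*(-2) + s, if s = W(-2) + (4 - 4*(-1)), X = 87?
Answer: -991/6 ≈ -165.17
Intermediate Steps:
W(w) = -5/(3*w) (W(w) = 5*(-1/(3*w)) = -5/(3*w))
s = 53/6 (s = -5/3/(-2) + (4 - 4*(-1)) = -5/3*(-½) + (4 + 4) = ⅚ + 8 = 53/6 ≈ 8.8333)
X*(-2) + s = 87*(-2) + 53/6 = -174 + 53/6 = -991/6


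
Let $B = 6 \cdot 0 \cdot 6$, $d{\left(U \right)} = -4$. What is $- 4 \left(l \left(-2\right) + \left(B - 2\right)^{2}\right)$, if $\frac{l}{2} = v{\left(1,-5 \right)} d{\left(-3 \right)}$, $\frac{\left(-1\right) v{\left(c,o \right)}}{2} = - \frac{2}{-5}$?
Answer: $\frac{176}{5} \approx 35.2$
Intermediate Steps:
$v{\left(c,o \right)} = - \frac{4}{5}$ ($v{\left(c,o \right)} = - 2 \left(- \frac{2}{-5}\right) = - 2 \left(\left(-2\right) \left(- \frac{1}{5}\right)\right) = \left(-2\right) \frac{2}{5} = - \frac{4}{5}$)
$B = 0$ ($B = 0 \cdot 6 = 0$)
$l = \frac{32}{5}$ ($l = 2 \left(\left(- \frac{4}{5}\right) \left(-4\right)\right) = 2 \cdot \frac{16}{5} = \frac{32}{5} \approx 6.4$)
$- 4 \left(l \left(-2\right) + \left(B - 2\right)^{2}\right) = - 4 \left(\frac{32}{5} \left(-2\right) + \left(0 - 2\right)^{2}\right) = - 4 \left(- \frac{64}{5} + \left(-2\right)^{2}\right) = - 4 \left(- \frac{64}{5} + 4\right) = \left(-4\right) \left(- \frac{44}{5}\right) = \frac{176}{5}$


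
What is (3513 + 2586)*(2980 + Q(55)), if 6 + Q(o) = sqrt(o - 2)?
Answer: 18138426 + 6099*sqrt(53) ≈ 1.8183e+7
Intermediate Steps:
Q(o) = -6 + sqrt(-2 + o) (Q(o) = -6 + sqrt(o - 2) = -6 + sqrt(-2 + o))
(3513 + 2586)*(2980 + Q(55)) = (3513 + 2586)*(2980 + (-6 + sqrt(-2 + 55))) = 6099*(2980 + (-6 + sqrt(53))) = 6099*(2974 + sqrt(53)) = 18138426 + 6099*sqrt(53)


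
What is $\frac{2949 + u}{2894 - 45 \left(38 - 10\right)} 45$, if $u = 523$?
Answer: $\frac{78120}{817} \approx 95.618$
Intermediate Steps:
$\frac{2949 + u}{2894 - 45 \left(38 - 10\right)} 45 = \frac{2949 + 523}{2894 - 45 \left(38 - 10\right)} 45 = \frac{3472}{2894 - 1260} \cdot 45 = \frac{3472}{1634} \cdot 45 = 3472 \cdot \frac{1}{1634} \cdot 45 = \frac{1736}{817} \cdot 45 = \frac{78120}{817}$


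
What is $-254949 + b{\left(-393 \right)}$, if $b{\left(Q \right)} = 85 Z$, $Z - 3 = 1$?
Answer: $-254609$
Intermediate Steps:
$Z = 4$ ($Z = 3 + 1 = 4$)
$b{\left(Q \right)} = 340$ ($b{\left(Q \right)} = 85 \cdot 4 = 340$)
$-254949 + b{\left(-393 \right)} = -254949 + 340 = -254609$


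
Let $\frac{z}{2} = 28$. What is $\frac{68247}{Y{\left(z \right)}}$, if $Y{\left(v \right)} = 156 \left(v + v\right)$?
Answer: $\frac{22749}{5824} \approx 3.9061$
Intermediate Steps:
$z = 56$ ($z = 2 \cdot 28 = 56$)
$Y{\left(v \right)} = 312 v$ ($Y{\left(v \right)} = 156 \cdot 2 v = 312 v$)
$\frac{68247}{Y{\left(z \right)}} = \frac{68247}{312 \cdot 56} = \frac{68247}{17472} = 68247 \cdot \frac{1}{17472} = \frac{22749}{5824}$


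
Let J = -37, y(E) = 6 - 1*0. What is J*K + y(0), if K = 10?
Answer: -364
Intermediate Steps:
y(E) = 6 (y(E) = 6 + 0 = 6)
J*K + y(0) = -37*10 + 6 = -370 + 6 = -364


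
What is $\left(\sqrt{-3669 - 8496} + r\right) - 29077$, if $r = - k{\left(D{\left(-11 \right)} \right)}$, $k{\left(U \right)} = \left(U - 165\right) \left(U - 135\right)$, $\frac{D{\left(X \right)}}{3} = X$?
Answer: $-62341 + i \sqrt{12165} \approx -62341.0 + 110.3 i$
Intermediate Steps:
$D{\left(X \right)} = 3 X$
$k{\left(U \right)} = \left(-165 + U\right) \left(-135 + U\right)$
$r = -33264$ ($r = - (22275 + \left(3 \left(-11\right)\right)^{2} - 300 \cdot 3 \left(-11\right)) = - (22275 + \left(-33\right)^{2} - -9900) = - (22275 + 1089 + 9900) = \left(-1\right) 33264 = -33264$)
$\left(\sqrt{-3669 - 8496} + r\right) - 29077 = \left(\sqrt{-3669 - 8496} - 33264\right) - 29077 = \left(\sqrt{-12165} - 33264\right) - 29077 = \left(i \sqrt{12165} - 33264\right) - 29077 = \left(-33264 + i \sqrt{12165}\right) - 29077 = -62341 + i \sqrt{12165}$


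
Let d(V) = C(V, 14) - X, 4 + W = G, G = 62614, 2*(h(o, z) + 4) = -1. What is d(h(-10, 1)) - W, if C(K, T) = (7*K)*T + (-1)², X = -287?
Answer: -62763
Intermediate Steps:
h(o, z) = -9/2 (h(o, z) = -4 + (½)*(-1) = -4 - ½ = -9/2)
C(K, T) = 1 + 7*K*T (C(K, T) = 7*K*T + 1 = 1 + 7*K*T)
W = 62610 (W = -4 + 62614 = 62610)
d(V) = 288 + 98*V (d(V) = (1 + 7*V*14) - 1*(-287) = (1 + 98*V) + 287 = 288 + 98*V)
d(h(-10, 1)) - W = (288 + 98*(-9/2)) - 1*62610 = (288 - 441) - 62610 = -153 - 62610 = -62763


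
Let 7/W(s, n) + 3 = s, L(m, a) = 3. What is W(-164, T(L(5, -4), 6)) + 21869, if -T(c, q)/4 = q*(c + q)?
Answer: 3652116/167 ≈ 21869.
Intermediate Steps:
T(c, q) = -4*q*(c + q)
W(s, n) = 7/(-3 + s)
W(-164, T(L(5, -4), 6)) + 21869 = 7/(-3 - 164) + 21869 = 7/(-167) + 21869 = 7*(-1/167) + 21869 = -7/167 + 21869 = 3652116/167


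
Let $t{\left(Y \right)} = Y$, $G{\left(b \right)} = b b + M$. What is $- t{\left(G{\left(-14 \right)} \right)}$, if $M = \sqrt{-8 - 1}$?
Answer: $-196 - 3 i \approx -196.0 - 3.0 i$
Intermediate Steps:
$M = 3 i$ ($M = \sqrt{-9} = 3 i \approx 3.0 i$)
$G{\left(b \right)} = b^{2} + 3 i$ ($G{\left(b \right)} = b b + 3 i = b^{2} + 3 i$)
$- t{\left(G{\left(-14 \right)} \right)} = - (\left(-14\right)^{2} + 3 i) = - (196 + 3 i) = -196 - 3 i$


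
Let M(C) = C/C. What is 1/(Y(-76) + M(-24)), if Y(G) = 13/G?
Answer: 76/63 ≈ 1.2063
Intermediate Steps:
M(C) = 1
1/(Y(-76) + M(-24)) = 1/(13/(-76) + 1) = 1/(13*(-1/76) + 1) = 1/(-13/76 + 1) = 1/(63/76) = 76/63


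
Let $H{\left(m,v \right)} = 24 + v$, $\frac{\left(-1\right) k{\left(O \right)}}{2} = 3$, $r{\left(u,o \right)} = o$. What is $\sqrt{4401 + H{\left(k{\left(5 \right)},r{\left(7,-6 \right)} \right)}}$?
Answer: $3 \sqrt{491} \approx 66.476$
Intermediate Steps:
$k{\left(O \right)} = -6$ ($k{\left(O \right)} = \left(-2\right) 3 = -6$)
$\sqrt{4401 + H{\left(k{\left(5 \right)},r{\left(7,-6 \right)} \right)}} = \sqrt{4401 + \left(24 - 6\right)} = \sqrt{4401 + 18} = \sqrt{4419} = 3 \sqrt{491}$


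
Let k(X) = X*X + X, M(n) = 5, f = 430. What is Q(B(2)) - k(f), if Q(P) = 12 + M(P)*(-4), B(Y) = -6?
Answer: -185338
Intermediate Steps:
k(X) = X + X² (k(X) = X² + X = X + X²)
Q(P) = -8 (Q(P) = 12 + 5*(-4) = 12 - 20 = -8)
Q(B(2)) - k(f) = -8 - 430*(1 + 430) = -8 - 430*431 = -8 - 1*185330 = -8 - 185330 = -185338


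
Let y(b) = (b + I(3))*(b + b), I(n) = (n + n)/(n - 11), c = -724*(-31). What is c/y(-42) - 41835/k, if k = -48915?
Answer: 27735061/3903417 ≈ 7.1053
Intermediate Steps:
c = 22444
I(n) = 2*n/(-11 + n) (I(n) = (2*n)/(-11 + n) = 2*n/(-11 + n))
y(b) = 2*b*(-3/4 + b) (y(b) = (b + 2*3/(-11 + 3))*(b + b) = (b + 2*3/(-8))*(2*b) = (b + 2*3*(-1/8))*(2*b) = (b - 3/4)*(2*b) = (-3/4 + b)*(2*b) = 2*b*(-3/4 + b))
c/y(-42) - 41835/k = 22444/(((1/2)*(-42)*(-3 + 4*(-42)))) - 41835/(-48915) = 22444/(((1/2)*(-42)*(-3 - 168))) - 41835*(-1/48915) = 22444/(((1/2)*(-42)*(-171))) + 2789/3261 = 22444/3591 + 2789/3261 = 27735061/3903417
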